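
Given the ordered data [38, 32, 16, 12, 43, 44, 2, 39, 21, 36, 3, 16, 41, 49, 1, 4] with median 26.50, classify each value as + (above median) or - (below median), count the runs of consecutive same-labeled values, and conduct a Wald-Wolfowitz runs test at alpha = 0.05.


Step 1: Compute median = 26.50; label A = above, B = below.
Labels in order: AABBAABABABBAABB  (n_A = 8, n_B = 8)
Step 2: Count runs R = 10.
Step 3: Under H0 (random ordering), E[R] = 2*n_A*n_B/(n_A+n_B) + 1 = 2*8*8/16 + 1 = 9.0000.
        Var[R] = 2*n_A*n_B*(2*n_A*n_B - n_A - n_B) / ((n_A+n_B)^2 * (n_A+n_B-1)) = 14336/3840 = 3.7333.
        SD[R] = 1.9322.
Step 4: Continuity-corrected z = (R - 0.5 - E[R]) / SD[R] = (10 - 0.5 - 9.0000) / 1.9322 = 0.2588.
Step 5: Two-sided p-value via normal approximation = 2*(1 - Phi(|z|)) = 0.795809.
Step 6: alpha = 0.05. fail to reject H0.

R = 10, z = 0.2588, p = 0.795809, fail to reject H0.


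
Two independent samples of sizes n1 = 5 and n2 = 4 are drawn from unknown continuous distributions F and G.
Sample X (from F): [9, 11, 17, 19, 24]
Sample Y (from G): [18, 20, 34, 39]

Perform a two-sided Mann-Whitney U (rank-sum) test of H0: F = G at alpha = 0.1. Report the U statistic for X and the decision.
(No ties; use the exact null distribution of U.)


Step 1: Combine and sort all 9 observations; assign midranks.
sorted (value, group): (9,X), (11,X), (17,X), (18,Y), (19,X), (20,Y), (24,X), (34,Y), (39,Y)
ranks: 9->1, 11->2, 17->3, 18->4, 19->5, 20->6, 24->7, 34->8, 39->9
Step 2: Rank sum for X: R1 = 1 + 2 + 3 + 5 + 7 = 18.
Step 3: U_X = R1 - n1(n1+1)/2 = 18 - 5*6/2 = 18 - 15 = 3.
       U_Y = n1*n2 - U_X = 20 - 3 = 17.
Step 4: No ties, so the exact null distribution of U (based on enumerating the C(9,5) = 126 equally likely rank assignments) gives the two-sided p-value.
Step 5: p-value = 0.111111; compare to alpha = 0.1. fail to reject H0.

U_X = 3, p = 0.111111, fail to reject H0 at alpha = 0.1.


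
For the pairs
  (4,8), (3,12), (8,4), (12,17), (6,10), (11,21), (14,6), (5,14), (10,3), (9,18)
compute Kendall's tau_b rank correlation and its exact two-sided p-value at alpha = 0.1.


Step 1: Enumerate the 45 unordered pairs (i,j) with i<j and classify each by sign(x_j-x_i) * sign(y_j-y_i).
  (1,2):dx=-1,dy=+4->D; (1,3):dx=+4,dy=-4->D; (1,4):dx=+8,dy=+9->C; (1,5):dx=+2,dy=+2->C
  (1,6):dx=+7,dy=+13->C; (1,7):dx=+10,dy=-2->D; (1,8):dx=+1,dy=+6->C; (1,9):dx=+6,dy=-5->D
  (1,10):dx=+5,dy=+10->C; (2,3):dx=+5,dy=-8->D; (2,4):dx=+9,dy=+5->C; (2,5):dx=+3,dy=-2->D
  (2,6):dx=+8,dy=+9->C; (2,7):dx=+11,dy=-6->D; (2,8):dx=+2,dy=+2->C; (2,9):dx=+7,dy=-9->D
  (2,10):dx=+6,dy=+6->C; (3,4):dx=+4,dy=+13->C; (3,5):dx=-2,dy=+6->D; (3,6):dx=+3,dy=+17->C
  (3,7):dx=+6,dy=+2->C; (3,8):dx=-3,dy=+10->D; (3,9):dx=+2,dy=-1->D; (3,10):dx=+1,dy=+14->C
  (4,5):dx=-6,dy=-7->C; (4,6):dx=-1,dy=+4->D; (4,7):dx=+2,dy=-11->D; (4,8):dx=-7,dy=-3->C
  (4,9):dx=-2,dy=-14->C; (4,10):dx=-3,dy=+1->D; (5,6):dx=+5,dy=+11->C; (5,7):dx=+8,dy=-4->D
  (5,8):dx=-1,dy=+4->D; (5,9):dx=+4,dy=-7->D; (5,10):dx=+3,dy=+8->C; (6,7):dx=+3,dy=-15->D
  (6,8):dx=-6,dy=-7->C; (6,9):dx=-1,dy=-18->C; (6,10):dx=-2,dy=-3->C; (7,8):dx=-9,dy=+8->D
  (7,9):dx=-4,dy=-3->C; (7,10):dx=-5,dy=+12->D; (8,9):dx=+5,dy=-11->D; (8,10):dx=+4,dy=+4->C
  (9,10):dx=-1,dy=+15->D
Step 2: C = 23, D = 22, total pairs = 45.
Step 3: tau = (C - D)/(n(n-1)/2) = (23 - 22)/45 = 0.022222.
Step 4: Exact two-sided p-value (enumerate n! = 3628800 permutations of y under H0): p = 1.000000.
Step 5: alpha = 0.1. fail to reject H0.

tau_b = 0.0222 (C=23, D=22), p = 1.000000, fail to reject H0.


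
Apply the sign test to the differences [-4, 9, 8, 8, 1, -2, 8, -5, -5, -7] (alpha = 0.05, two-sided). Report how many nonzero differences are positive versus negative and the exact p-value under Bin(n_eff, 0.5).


Step 1: Discard zero differences. Original n = 10; n_eff = number of nonzero differences = 10.
Nonzero differences (with sign): -4, +9, +8, +8, +1, -2, +8, -5, -5, -7
Step 2: Count signs: positive = 5, negative = 5.
Step 3: Under H0: P(positive) = 0.5, so the number of positives S ~ Bin(10, 0.5).
Step 4: Two-sided exact p-value = sum of Bin(10,0.5) probabilities at or below the observed probability = 1.000000.
Step 5: alpha = 0.05. fail to reject H0.

n_eff = 10, pos = 5, neg = 5, p = 1.000000, fail to reject H0.


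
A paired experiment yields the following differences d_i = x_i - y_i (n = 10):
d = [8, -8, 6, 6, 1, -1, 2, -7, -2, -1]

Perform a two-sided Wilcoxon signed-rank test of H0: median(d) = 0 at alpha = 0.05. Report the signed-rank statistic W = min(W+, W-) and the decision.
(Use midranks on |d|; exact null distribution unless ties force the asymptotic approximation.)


Step 1: Drop any zero differences (none here) and take |d_i|.
|d| = [8, 8, 6, 6, 1, 1, 2, 7, 2, 1]
Step 2: Midrank |d_i| (ties get averaged ranks).
ranks: |8|->9.5, |8|->9.5, |6|->6.5, |6|->6.5, |1|->2, |1|->2, |2|->4.5, |7|->8, |2|->4.5, |1|->2
Step 3: Attach original signs; sum ranks with positive sign and with negative sign.
W+ = 9.5 + 6.5 + 6.5 + 2 + 4.5 = 29
W- = 9.5 + 2 + 8 + 4.5 + 2 = 26
(Check: W+ + W- = 55 should equal n(n+1)/2 = 55.)
Step 4: Test statistic W = min(W+, W-) = 26.
Step 5: Ties in |d|, so use the tie-corrected normal approximation.
        E[W] = n(n+1)/4 = 10*11/4 = 27.5.
        Tie groups: |d|=1 (t=3), |d|=2 (t=2), |d|=6 (t=2), |d|=8 (t=2); sum(t^3 - t) = 42.
        Var[W] = n(n+1)(2n+1)/24 - sum(t^3-t)/48 = 2310/24 - 42/48 = 95.375.
        z = (W - E[W]) / sqrt(Var[W]) = (26 - 27.5) / 9.7660 = -0.1536.
        Two-sided p = 2*Phi(z) = 0.877930.
Step 6: alpha = 0.05. fail to reject H0.

W+ = 29, W- = 26, W = min = 26, p = 0.877930, fail to reject H0.


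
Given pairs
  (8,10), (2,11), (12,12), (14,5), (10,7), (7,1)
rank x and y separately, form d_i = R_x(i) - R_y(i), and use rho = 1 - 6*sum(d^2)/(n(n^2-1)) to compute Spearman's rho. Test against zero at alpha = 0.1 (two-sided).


Step 1: Rank x and y separately (midranks; no ties here).
rank(x): 8->3, 2->1, 12->5, 14->6, 10->4, 7->2
rank(y): 10->4, 11->5, 12->6, 5->2, 7->3, 1->1
Step 2: d_i = R_x(i) - R_y(i); compute d_i^2.
  (3-4)^2=1, (1-5)^2=16, (5-6)^2=1, (6-2)^2=16, (4-3)^2=1, (2-1)^2=1
sum(d^2) = 36.
Step 3: rho = 1 - 6*36 / (6*(6^2 - 1)) = 1 - 216/210 = -0.028571.
Step 4: Under H0, t = rho * sqrt((n-2)/(1-rho^2)) = -0.0572 ~ t(4).
Step 5: Two-sided p-value from the t-distribution with 4 df = 0.957155.
Step 6: alpha = 0.1. fail to reject H0.

rho = -0.0286, p = 0.957155, fail to reject H0 at alpha = 0.1.


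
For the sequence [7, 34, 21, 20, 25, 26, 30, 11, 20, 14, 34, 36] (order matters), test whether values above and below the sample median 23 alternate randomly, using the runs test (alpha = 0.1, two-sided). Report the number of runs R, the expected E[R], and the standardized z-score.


Step 1: Compute median = 23; label A = above, B = below.
Labels in order: BABBAAABBBAA  (n_A = 6, n_B = 6)
Step 2: Count runs R = 6.
Step 3: Under H0 (random ordering), E[R] = 2*n_A*n_B/(n_A+n_B) + 1 = 2*6*6/12 + 1 = 7.0000.
        Var[R] = 2*n_A*n_B*(2*n_A*n_B - n_A - n_B) / ((n_A+n_B)^2 * (n_A+n_B-1)) = 4320/1584 = 2.7273.
        SD[R] = 1.6514.
Step 4: Continuity-corrected z = (R + 0.5 - E[R]) / SD[R] = (6 + 0.5 - 7.0000) / 1.6514 = -0.3028.
Step 5: Two-sided p-value via normal approximation = 2*(1 - Phi(|z|)) = 0.762069.
Step 6: alpha = 0.1. fail to reject H0.

R = 6, z = -0.3028, p = 0.762069, fail to reject H0.


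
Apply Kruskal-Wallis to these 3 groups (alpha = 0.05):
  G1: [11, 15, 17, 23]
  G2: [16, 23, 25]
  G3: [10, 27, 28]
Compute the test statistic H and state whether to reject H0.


Step 1: Combine all N = 10 observations and assign midranks.
sorted (value, group, rank): (10,G3,1), (11,G1,2), (15,G1,3), (16,G2,4), (17,G1,5), (23,G1,6.5), (23,G2,6.5), (25,G2,8), (27,G3,9), (28,G3,10)
Step 2: Sum ranks within each group.
R_1 = 16.5 (n_1 = 4)
R_2 = 18.5 (n_2 = 3)
R_3 = 20 (n_3 = 3)
Step 3: H = 12/(N(N+1)) * sum(R_i^2/n_i) - 3(N+1)
     = 12/(10*11) * (16.5^2/4 + 18.5^2/3 + 20^2/3) - 3*11
     = 0.109091 * 315.479 - 33
     = 1.415909.
Step 4: Ties present; correction factor C = 1 - 6/(10^3 - 10) = 0.993939. Corrected H = 1.415909 / 0.993939 = 1.424543.
Step 5: Under H0, H ~ chi^2(2); p-value = 0.490529.
Step 6: alpha = 0.05. fail to reject H0.

H = 1.4245, df = 2, p = 0.490529, fail to reject H0.


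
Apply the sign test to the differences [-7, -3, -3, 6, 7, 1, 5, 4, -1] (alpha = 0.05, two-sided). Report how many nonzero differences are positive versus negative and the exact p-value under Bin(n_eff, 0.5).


Step 1: Discard zero differences. Original n = 9; n_eff = number of nonzero differences = 9.
Nonzero differences (with sign): -7, -3, -3, +6, +7, +1, +5, +4, -1
Step 2: Count signs: positive = 5, negative = 4.
Step 3: Under H0: P(positive) = 0.5, so the number of positives S ~ Bin(9, 0.5).
Step 4: Two-sided exact p-value = sum of Bin(9,0.5) probabilities at or below the observed probability = 1.000000.
Step 5: alpha = 0.05. fail to reject H0.

n_eff = 9, pos = 5, neg = 4, p = 1.000000, fail to reject H0.


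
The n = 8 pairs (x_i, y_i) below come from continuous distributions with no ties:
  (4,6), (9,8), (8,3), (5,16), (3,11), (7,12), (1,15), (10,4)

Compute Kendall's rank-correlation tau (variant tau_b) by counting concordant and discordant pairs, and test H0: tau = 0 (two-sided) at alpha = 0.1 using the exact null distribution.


Step 1: Enumerate the 28 unordered pairs (i,j) with i<j and classify each by sign(x_j-x_i) * sign(y_j-y_i).
  (1,2):dx=+5,dy=+2->C; (1,3):dx=+4,dy=-3->D; (1,4):dx=+1,dy=+10->C; (1,5):dx=-1,dy=+5->D
  (1,6):dx=+3,dy=+6->C; (1,7):dx=-3,dy=+9->D; (1,8):dx=+6,dy=-2->D; (2,3):dx=-1,dy=-5->C
  (2,4):dx=-4,dy=+8->D; (2,5):dx=-6,dy=+3->D; (2,6):dx=-2,dy=+4->D; (2,7):dx=-8,dy=+7->D
  (2,8):dx=+1,dy=-4->D; (3,4):dx=-3,dy=+13->D; (3,5):dx=-5,dy=+8->D; (3,6):dx=-1,dy=+9->D
  (3,7):dx=-7,dy=+12->D; (3,8):dx=+2,dy=+1->C; (4,5):dx=-2,dy=-5->C; (4,6):dx=+2,dy=-4->D
  (4,7):dx=-4,dy=-1->C; (4,8):dx=+5,dy=-12->D; (5,6):dx=+4,dy=+1->C; (5,7):dx=-2,dy=+4->D
  (5,8):dx=+7,dy=-7->D; (6,7):dx=-6,dy=+3->D; (6,8):dx=+3,dy=-8->D; (7,8):dx=+9,dy=-11->D
Step 2: C = 8, D = 20, total pairs = 28.
Step 3: tau = (C - D)/(n(n-1)/2) = (8 - 20)/28 = -0.428571.
Step 4: Exact two-sided p-value (enumerate n! = 40320 permutations of y under H0): p = 0.178869.
Step 5: alpha = 0.1. fail to reject H0.

tau_b = -0.4286 (C=8, D=20), p = 0.178869, fail to reject H0.


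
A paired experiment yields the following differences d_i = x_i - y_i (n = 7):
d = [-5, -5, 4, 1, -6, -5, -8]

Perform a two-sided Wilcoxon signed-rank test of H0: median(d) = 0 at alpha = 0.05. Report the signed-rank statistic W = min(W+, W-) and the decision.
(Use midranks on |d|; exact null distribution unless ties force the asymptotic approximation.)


Step 1: Drop any zero differences (none here) and take |d_i|.
|d| = [5, 5, 4, 1, 6, 5, 8]
Step 2: Midrank |d_i| (ties get averaged ranks).
ranks: |5|->4, |5|->4, |4|->2, |1|->1, |6|->6, |5|->4, |8|->7
Step 3: Attach original signs; sum ranks with positive sign and with negative sign.
W+ = 2 + 1 = 3
W- = 4 + 4 + 6 + 4 + 7 = 25
(Check: W+ + W- = 28 should equal n(n+1)/2 = 28.)
Step 4: Test statistic W = min(W+, W-) = 3.
Step 5: Ties in |d|, so use the tie-corrected normal approximation.
        E[W] = n(n+1)/4 = 7*8/4 = 14.
        Tie groups: |d|=5 (t=3); sum(t^3 - t) = 24.
        Var[W] = n(n+1)(2n+1)/24 - sum(t^3-t)/48 = 840/24 - 24/48 = 34.5.
        z = (W - E[W]) / sqrt(Var[W]) = (3 - 14) / 5.8737 = -1.8728.
        Two-sided p = 2*Phi(z) = 0.061101.
Step 6: alpha = 0.05. fail to reject H0.

W+ = 3, W- = 25, W = min = 3, p = 0.061101, fail to reject H0.


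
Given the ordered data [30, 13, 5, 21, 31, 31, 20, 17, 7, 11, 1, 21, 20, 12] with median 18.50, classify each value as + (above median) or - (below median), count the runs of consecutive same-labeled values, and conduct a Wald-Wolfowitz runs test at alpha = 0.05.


Step 1: Compute median = 18.50; label A = above, B = below.
Labels in order: ABBAAAABBBBAAB  (n_A = 7, n_B = 7)
Step 2: Count runs R = 6.
Step 3: Under H0 (random ordering), E[R] = 2*n_A*n_B/(n_A+n_B) + 1 = 2*7*7/14 + 1 = 8.0000.
        Var[R] = 2*n_A*n_B*(2*n_A*n_B - n_A - n_B) / ((n_A+n_B)^2 * (n_A+n_B-1)) = 8232/2548 = 3.2308.
        SD[R] = 1.7974.
Step 4: Continuity-corrected z = (R + 0.5 - E[R]) / SD[R] = (6 + 0.5 - 8.0000) / 1.7974 = -0.8345.
Step 5: Two-sided p-value via normal approximation = 2*(1 - Phi(|z|)) = 0.403986.
Step 6: alpha = 0.05. fail to reject H0.

R = 6, z = -0.8345, p = 0.403986, fail to reject H0.


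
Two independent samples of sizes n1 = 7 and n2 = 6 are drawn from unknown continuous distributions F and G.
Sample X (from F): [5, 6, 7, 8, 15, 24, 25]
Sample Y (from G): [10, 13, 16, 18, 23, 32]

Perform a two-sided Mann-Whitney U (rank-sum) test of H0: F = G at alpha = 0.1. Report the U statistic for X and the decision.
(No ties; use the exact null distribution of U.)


Step 1: Combine and sort all 13 observations; assign midranks.
sorted (value, group): (5,X), (6,X), (7,X), (8,X), (10,Y), (13,Y), (15,X), (16,Y), (18,Y), (23,Y), (24,X), (25,X), (32,Y)
ranks: 5->1, 6->2, 7->3, 8->4, 10->5, 13->6, 15->7, 16->8, 18->9, 23->10, 24->11, 25->12, 32->13
Step 2: Rank sum for X: R1 = 1 + 2 + 3 + 4 + 7 + 11 + 12 = 40.
Step 3: U_X = R1 - n1(n1+1)/2 = 40 - 7*8/2 = 40 - 28 = 12.
       U_Y = n1*n2 - U_X = 42 - 12 = 30.
Step 4: No ties, so the exact null distribution of U (based on enumerating the C(13,7) = 1716 equally likely rank assignments) gives the two-sided p-value.
Step 5: p-value = 0.234266; compare to alpha = 0.1. fail to reject H0.

U_X = 12, p = 0.234266, fail to reject H0 at alpha = 0.1.


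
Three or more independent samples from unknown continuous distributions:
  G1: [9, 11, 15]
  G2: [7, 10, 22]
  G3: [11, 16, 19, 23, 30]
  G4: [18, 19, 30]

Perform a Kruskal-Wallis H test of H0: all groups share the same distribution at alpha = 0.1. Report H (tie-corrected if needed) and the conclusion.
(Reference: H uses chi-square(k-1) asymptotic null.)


Step 1: Combine all N = 14 observations and assign midranks.
sorted (value, group, rank): (7,G2,1), (9,G1,2), (10,G2,3), (11,G1,4.5), (11,G3,4.5), (15,G1,6), (16,G3,7), (18,G4,8), (19,G3,9.5), (19,G4,9.5), (22,G2,11), (23,G3,12), (30,G3,13.5), (30,G4,13.5)
Step 2: Sum ranks within each group.
R_1 = 12.5 (n_1 = 3)
R_2 = 15 (n_2 = 3)
R_3 = 46.5 (n_3 = 5)
R_4 = 31 (n_4 = 3)
Step 3: H = 12/(N(N+1)) * sum(R_i^2/n_i) - 3(N+1)
     = 12/(14*15) * (12.5^2/3 + 15^2/3 + 46.5^2/5 + 31^2/3) - 3*15
     = 0.057143 * 879.867 - 45
     = 5.278095.
Step 4: Ties present; correction factor C = 1 - 18/(14^3 - 14) = 0.993407. Corrected H = 5.278095 / 0.993407 = 5.313127.
Step 5: Under H0, H ~ chi^2(3); p-value = 0.150253.
Step 6: alpha = 0.1. fail to reject H0.

H = 5.3131, df = 3, p = 0.150253, fail to reject H0.


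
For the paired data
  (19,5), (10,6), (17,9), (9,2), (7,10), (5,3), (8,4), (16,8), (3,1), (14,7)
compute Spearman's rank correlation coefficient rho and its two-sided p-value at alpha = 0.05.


Step 1: Rank x and y separately (midranks; no ties here).
rank(x): 19->10, 10->6, 17->9, 9->5, 7->3, 5->2, 8->4, 16->8, 3->1, 14->7
rank(y): 5->5, 6->6, 9->9, 2->2, 10->10, 3->3, 4->4, 8->8, 1->1, 7->7
Step 2: d_i = R_x(i) - R_y(i); compute d_i^2.
  (10-5)^2=25, (6-6)^2=0, (9-9)^2=0, (5-2)^2=9, (3-10)^2=49, (2-3)^2=1, (4-4)^2=0, (8-8)^2=0, (1-1)^2=0, (7-7)^2=0
sum(d^2) = 84.
Step 3: rho = 1 - 6*84 / (10*(10^2 - 1)) = 1 - 504/990 = 0.490909.
Step 4: Under H0, t = rho * sqrt((n-2)/(1-rho^2)) = 1.5938 ~ t(8).
Step 5: Two-sided p-value from the t-distribution with 8 df = 0.149656.
Step 6: alpha = 0.05. fail to reject H0.

rho = 0.4909, p = 0.149656, fail to reject H0 at alpha = 0.05.


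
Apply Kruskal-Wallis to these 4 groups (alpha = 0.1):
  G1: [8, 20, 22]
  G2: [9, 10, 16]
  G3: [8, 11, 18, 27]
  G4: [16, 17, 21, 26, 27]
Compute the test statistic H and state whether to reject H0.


Step 1: Combine all N = 15 observations and assign midranks.
sorted (value, group, rank): (8,G1,1.5), (8,G3,1.5), (9,G2,3), (10,G2,4), (11,G3,5), (16,G2,6.5), (16,G4,6.5), (17,G4,8), (18,G3,9), (20,G1,10), (21,G4,11), (22,G1,12), (26,G4,13), (27,G3,14.5), (27,G4,14.5)
Step 2: Sum ranks within each group.
R_1 = 23.5 (n_1 = 3)
R_2 = 13.5 (n_2 = 3)
R_3 = 30 (n_3 = 4)
R_4 = 53 (n_4 = 5)
Step 3: H = 12/(N(N+1)) * sum(R_i^2/n_i) - 3(N+1)
     = 12/(15*16) * (23.5^2/3 + 13.5^2/3 + 30^2/4 + 53^2/5) - 3*16
     = 0.050000 * 1031.63 - 48
     = 3.581667.
Step 4: Ties present; correction factor C = 1 - 18/(15^3 - 15) = 0.994643. Corrected H = 3.581667 / 0.994643 = 3.600958.
Step 5: Under H0, H ~ chi^2(3); p-value = 0.307902.
Step 6: alpha = 0.1. fail to reject H0.

H = 3.6010, df = 3, p = 0.307902, fail to reject H0.


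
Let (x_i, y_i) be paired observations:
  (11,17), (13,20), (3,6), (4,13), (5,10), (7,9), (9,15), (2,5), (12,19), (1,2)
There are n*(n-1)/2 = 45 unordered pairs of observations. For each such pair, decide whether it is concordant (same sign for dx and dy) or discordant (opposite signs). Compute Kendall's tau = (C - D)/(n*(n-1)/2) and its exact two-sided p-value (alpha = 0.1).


Step 1: Enumerate the 45 unordered pairs (i,j) with i<j and classify each by sign(x_j-x_i) * sign(y_j-y_i).
  (1,2):dx=+2,dy=+3->C; (1,3):dx=-8,dy=-11->C; (1,4):dx=-7,dy=-4->C; (1,5):dx=-6,dy=-7->C
  (1,6):dx=-4,dy=-8->C; (1,7):dx=-2,dy=-2->C; (1,8):dx=-9,dy=-12->C; (1,9):dx=+1,dy=+2->C
  (1,10):dx=-10,dy=-15->C; (2,3):dx=-10,dy=-14->C; (2,4):dx=-9,dy=-7->C; (2,5):dx=-8,dy=-10->C
  (2,6):dx=-6,dy=-11->C; (2,7):dx=-4,dy=-5->C; (2,8):dx=-11,dy=-15->C; (2,9):dx=-1,dy=-1->C
  (2,10):dx=-12,dy=-18->C; (3,4):dx=+1,dy=+7->C; (3,5):dx=+2,dy=+4->C; (3,6):dx=+4,dy=+3->C
  (3,7):dx=+6,dy=+9->C; (3,8):dx=-1,dy=-1->C; (3,9):dx=+9,dy=+13->C; (3,10):dx=-2,dy=-4->C
  (4,5):dx=+1,dy=-3->D; (4,6):dx=+3,dy=-4->D; (4,7):dx=+5,dy=+2->C; (4,8):dx=-2,dy=-8->C
  (4,9):dx=+8,dy=+6->C; (4,10):dx=-3,dy=-11->C; (5,6):dx=+2,dy=-1->D; (5,7):dx=+4,dy=+5->C
  (5,8):dx=-3,dy=-5->C; (5,9):dx=+7,dy=+9->C; (5,10):dx=-4,dy=-8->C; (6,7):dx=+2,dy=+6->C
  (6,8):dx=-5,dy=-4->C; (6,9):dx=+5,dy=+10->C; (6,10):dx=-6,dy=-7->C; (7,8):dx=-7,dy=-10->C
  (7,9):dx=+3,dy=+4->C; (7,10):dx=-8,dy=-13->C; (8,9):dx=+10,dy=+14->C; (8,10):dx=-1,dy=-3->C
  (9,10):dx=-11,dy=-17->C
Step 2: C = 42, D = 3, total pairs = 45.
Step 3: tau = (C - D)/(n(n-1)/2) = (42 - 3)/45 = 0.866667.
Step 4: Exact two-sided p-value (enumerate n! = 3628800 permutations of y under H0): p = 0.000115.
Step 5: alpha = 0.1. reject H0.

tau_b = 0.8667 (C=42, D=3), p = 0.000115, reject H0.


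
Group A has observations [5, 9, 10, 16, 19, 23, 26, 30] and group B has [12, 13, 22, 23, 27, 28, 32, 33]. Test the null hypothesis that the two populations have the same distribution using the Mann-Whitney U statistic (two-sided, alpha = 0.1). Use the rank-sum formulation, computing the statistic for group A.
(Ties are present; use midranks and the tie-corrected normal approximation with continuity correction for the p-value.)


Step 1: Combine and sort all 16 observations; assign midranks.
sorted (value, group): (5,X), (9,X), (10,X), (12,Y), (13,Y), (16,X), (19,X), (22,Y), (23,X), (23,Y), (26,X), (27,Y), (28,Y), (30,X), (32,Y), (33,Y)
ranks: 5->1, 9->2, 10->3, 12->4, 13->5, 16->6, 19->7, 22->8, 23->9.5, 23->9.5, 26->11, 27->12, 28->13, 30->14, 32->15, 33->16
Step 2: Rank sum for X: R1 = 1 + 2 + 3 + 6 + 7 + 9.5 + 11 + 14 = 53.5.
Step 3: U_X = R1 - n1(n1+1)/2 = 53.5 - 8*9/2 = 53.5 - 36 = 17.5.
       U_Y = n1*n2 - U_X = 64 - 17.5 = 46.5.
Step 4: Ties are present, so use the tie-corrected normal approximation (with continuity correction) for the p-value.
Step 5: p-value = 0.141189; compare to alpha = 0.1. fail to reject H0.

U_X = 17.5, p = 0.141189, fail to reject H0 at alpha = 0.1.


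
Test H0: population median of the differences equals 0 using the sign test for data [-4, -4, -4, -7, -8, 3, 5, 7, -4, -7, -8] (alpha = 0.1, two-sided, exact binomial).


Step 1: Discard zero differences. Original n = 11; n_eff = number of nonzero differences = 11.
Nonzero differences (with sign): -4, -4, -4, -7, -8, +3, +5, +7, -4, -7, -8
Step 2: Count signs: positive = 3, negative = 8.
Step 3: Under H0: P(positive) = 0.5, so the number of positives S ~ Bin(11, 0.5).
Step 4: Two-sided exact p-value = sum of Bin(11,0.5) probabilities at or below the observed probability = 0.226562.
Step 5: alpha = 0.1. fail to reject H0.

n_eff = 11, pos = 3, neg = 8, p = 0.226562, fail to reject H0.


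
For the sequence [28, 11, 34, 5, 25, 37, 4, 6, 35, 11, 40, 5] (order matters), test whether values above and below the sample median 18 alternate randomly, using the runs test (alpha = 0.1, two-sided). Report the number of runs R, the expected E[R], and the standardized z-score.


Step 1: Compute median = 18; label A = above, B = below.
Labels in order: ABABAABBABAB  (n_A = 6, n_B = 6)
Step 2: Count runs R = 10.
Step 3: Under H0 (random ordering), E[R] = 2*n_A*n_B/(n_A+n_B) + 1 = 2*6*6/12 + 1 = 7.0000.
        Var[R] = 2*n_A*n_B*(2*n_A*n_B - n_A - n_B) / ((n_A+n_B)^2 * (n_A+n_B-1)) = 4320/1584 = 2.7273.
        SD[R] = 1.6514.
Step 4: Continuity-corrected z = (R - 0.5 - E[R]) / SD[R] = (10 - 0.5 - 7.0000) / 1.6514 = 1.5138.
Step 5: Two-sided p-value via normal approximation = 2*(1 - Phi(|z|)) = 0.130070.
Step 6: alpha = 0.1. fail to reject H0.

R = 10, z = 1.5138, p = 0.130070, fail to reject H0.


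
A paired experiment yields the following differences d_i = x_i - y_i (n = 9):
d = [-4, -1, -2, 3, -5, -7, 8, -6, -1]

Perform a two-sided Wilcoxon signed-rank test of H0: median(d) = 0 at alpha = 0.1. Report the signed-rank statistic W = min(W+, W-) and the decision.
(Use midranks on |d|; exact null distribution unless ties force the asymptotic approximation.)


Step 1: Drop any zero differences (none here) and take |d_i|.
|d| = [4, 1, 2, 3, 5, 7, 8, 6, 1]
Step 2: Midrank |d_i| (ties get averaged ranks).
ranks: |4|->5, |1|->1.5, |2|->3, |3|->4, |5|->6, |7|->8, |8|->9, |6|->7, |1|->1.5
Step 3: Attach original signs; sum ranks with positive sign and with negative sign.
W+ = 4 + 9 = 13
W- = 5 + 1.5 + 3 + 6 + 8 + 7 + 1.5 = 32
(Check: W+ + W- = 45 should equal n(n+1)/2 = 45.)
Step 4: Test statistic W = min(W+, W-) = 13.
Step 5: Ties in |d|, so use the tie-corrected normal approximation.
        E[W] = n(n+1)/4 = 9*10/4 = 22.5.
        Tie groups: |d|=1 (t=2); sum(t^3 - t) = 6.
        Var[W] = n(n+1)(2n+1)/24 - sum(t^3-t)/48 = 1710/24 - 6/48 = 71.125.
        z = (W - E[W]) / sqrt(Var[W]) = (13 - 22.5) / 8.4336 = -1.1265.
        Two-sided p = 2*Phi(z) = 0.259974.
Step 6: alpha = 0.1. fail to reject H0.

W+ = 13, W- = 32, W = min = 13, p = 0.259974, fail to reject H0.


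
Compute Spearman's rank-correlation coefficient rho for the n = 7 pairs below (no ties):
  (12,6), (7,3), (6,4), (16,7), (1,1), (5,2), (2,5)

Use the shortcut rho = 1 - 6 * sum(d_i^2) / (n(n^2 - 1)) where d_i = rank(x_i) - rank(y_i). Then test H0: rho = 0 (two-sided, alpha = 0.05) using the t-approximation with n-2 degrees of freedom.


Step 1: Rank x and y separately (midranks; no ties here).
rank(x): 12->6, 7->5, 6->4, 16->7, 1->1, 5->3, 2->2
rank(y): 6->6, 3->3, 4->4, 7->7, 1->1, 2->2, 5->5
Step 2: d_i = R_x(i) - R_y(i); compute d_i^2.
  (6-6)^2=0, (5-3)^2=4, (4-4)^2=0, (7-7)^2=0, (1-1)^2=0, (3-2)^2=1, (2-5)^2=9
sum(d^2) = 14.
Step 3: rho = 1 - 6*14 / (7*(7^2 - 1)) = 1 - 84/336 = 0.750000.
Step 4: Under H0, t = rho * sqrt((n-2)/(1-rho^2)) = 2.5355 ~ t(5).
Step 5: Two-sided p-value from the t-distribution with 5 df = 0.052181.
Step 6: alpha = 0.05. fail to reject H0.

rho = 0.7500, p = 0.052181, fail to reject H0 at alpha = 0.05.


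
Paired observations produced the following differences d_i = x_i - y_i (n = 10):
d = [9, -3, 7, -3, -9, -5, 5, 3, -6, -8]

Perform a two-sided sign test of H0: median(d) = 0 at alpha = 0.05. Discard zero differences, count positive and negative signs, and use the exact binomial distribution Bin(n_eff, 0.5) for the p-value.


Step 1: Discard zero differences. Original n = 10; n_eff = number of nonzero differences = 10.
Nonzero differences (with sign): +9, -3, +7, -3, -9, -5, +5, +3, -6, -8
Step 2: Count signs: positive = 4, negative = 6.
Step 3: Under H0: P(positive) = 0.5, so the number of positives S ~ Bin(10, 0.5).
Step 4: Two-sided exact p-value = sum of Bin(10,0.5) probabilities at or below the observed probability = 0.753906.
Step 5: alpha = 0.05. fail to reject H0.

n_eff = 10, pos = 4, neg = 6, p = 0.753906, fail to reject H0.


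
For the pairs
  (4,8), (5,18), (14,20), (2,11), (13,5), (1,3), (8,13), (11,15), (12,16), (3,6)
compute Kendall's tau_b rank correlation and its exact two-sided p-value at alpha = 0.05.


Step 1: Enumerate the 45 unordered pairs (i,j) with i<j and classify each by sign(x_j-x_i) * sign(y_j-y_i).
  (1,2):dx=+1,dy=+10->C; (1,3):dx=+10,dy=+12->C; (1,4):dx=-2,dy=+3->D; (1,5):dx=+9,dy=-3->D
  (1,6):dx=-3,dy=-5->C; (1,7):dx=+4,dy=+5->C; (1,8):dx=+7,dy=+7->C; (1,9):dx=+8,dy=+8->C
  (1,10):dx=-1,dy=-2->C; (2,3):dx=+9,dy=+2->C; (2,4):dx=-3,dy=-7->C; (2,5):dx=+8,dy=-13->D
  (2,6):dx=-4,dy=-15->C; (2,7):dx=+3,dy=-5->D; (2,8):dx=+6,dy=-3->D; (2,9):dx=+7,dy=-2->D
  (2,10):dx=-2,dy=-12->C; (3,4):dx=-12,dy=-9->C; (3,5):dx=-1,dy=-15->C; (3,6):dx=-13,dy=-17->C
  (3,7):dx=-6,dy=-7->C; (3,8):dx=-3,dy=-5->C; (3,9):dx=-2,dy=-4->C; (3,10):dx=-11,dy=-14->C
  (4,5):dx=+11,dy=-6->D; (4,6):dx=-1,dy=-8->C; (4,7):dx=+6,dy=+2->C; (4,8):dx=+9,dy=+4->C
  (4,9):dx=+10,dy=+5->C; (4,10):dx=+1,dy=-5->D; (5,6):dx=-12,dy=-2->C; (5,7):dx=-5,dy=+8->D
  (5,8):dx=-2,dy=+10->D; (5,9):dx=-1,dy=+11->D; (5,10):dx=-10,dy=+1->D; (6,7):dx=+7,dy=+10->C
  (6,8):dx=+10,dy=+12->C; (6,9):dx=+11,dy=+13->C; (6,10):dx=+2,dy=+3->C; (7,8):dx=+3,dy=+2->C
  (7,9):dx=+4,dy=+3->C; (7,10):dx=-5,dy=-7->C; (8,9):dx=+1,dy=+1->C; (8,10):dx=-8,dy=-9->C
  (9,10):dx=-9,dy=-10->C
Step 2: C = 33, D = 12, total pairs = 45.
Step 3: tau = (C - D)/(n(n-1)/2) = (33 - 12)/45 = 0.466667.
Step 4: Exact two-sided p-value (enumerate n! = 3628800 permutations of y under H0): p = 0.072550.
Step 5: alpha = 0.05. fail to reject H0.

tau_b = 0.4667 (C=33, D=12), p = 0.072550, fail to reject H0.


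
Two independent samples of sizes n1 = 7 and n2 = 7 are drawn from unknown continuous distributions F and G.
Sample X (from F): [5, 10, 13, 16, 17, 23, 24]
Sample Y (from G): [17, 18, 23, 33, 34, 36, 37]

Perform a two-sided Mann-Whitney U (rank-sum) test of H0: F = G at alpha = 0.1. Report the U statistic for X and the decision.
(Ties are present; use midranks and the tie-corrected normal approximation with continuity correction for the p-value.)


Step 1: Combine and sort all 14 observations; assign midranks.
sorted (value, group): (5,X), (10,X), (13,X), (16,X), (17,X), (17,Y), (18,Y), (23,X), (23,Y), (24,X), (33,Y), (34,Y), (36,Y), (37,Y)
ranks: 5->1, 10->2, 13->3, 16->4, 17->5.5, 17->5.5, 18->7, 23->8.5, 23->8.5, 24->10, 33->11, 34->12, 36->13, 37->14
Step 2: Rank sum for X: R1 = 1 + 2 + 3 + 4 + 5.5 + 8.5 + 10 = 34.
Step 3: U_X = R1 - n1(n1+1)/2 = 34 - 7*8/2 = 34 - 28 = 6.
       U_Y = n1*n2 - U_X = 49 - 6 = 43.
Step 4: Ties are present, so use the tie-corrected normal approximation (with continuity correction) for the p-value.
Step 5: p-value = 0.021165; compare to alpha = 0.1. reject H0.

U_X = 6, p = 0.021165, reject H0 at alpha = 0.1.


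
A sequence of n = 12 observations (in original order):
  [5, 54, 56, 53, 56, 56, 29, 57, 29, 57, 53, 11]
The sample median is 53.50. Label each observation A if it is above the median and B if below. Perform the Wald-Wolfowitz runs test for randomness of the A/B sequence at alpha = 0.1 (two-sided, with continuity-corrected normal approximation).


Step 1: Compute median = 53.50; label A = above, B = below.
Labels in order: BAABAABABABB  (n_A = 6, n_B = 6)
Step 2: Count runs R = 9.
Step 3: Under H0 (random ordering), E[R] = 2*n_A*n_B/(n_A+n_B) + 1 = 2*6*6/12 + 1 = 7.0000.
        Var[R] = 2*n_A*n_B*(2*n_A*n_B - n_A - n_B) / ((n_A+n_B)^2 * (n_A+n_B-1)) = 4320/1584 = 2.7273.
        SD[R] = 1.6514.
Step 4: Continuity-corrected z = (R - 0.5 - E[R]) / SD[R] = (9 - 0.5 - 7.0000) / 1.6514 = 0.9083.
Step 5: Two-sided p-value via normal approximation = 2*(1 - Phi(|z|)) = 0.363722.
Step 6: alpha = 0.1. fail to reject H0.

R = 9, z = 0.9083, p = 0.363722, fail to reject H0.


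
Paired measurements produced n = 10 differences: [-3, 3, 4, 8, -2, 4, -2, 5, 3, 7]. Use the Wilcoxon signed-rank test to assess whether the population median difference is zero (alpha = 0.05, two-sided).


Step 1: Drop any zero differences (none here) and take |d_i|.
|d| = [3, 3, 4, 8, 2, 4, 2, 5, 3, 7]
Step 2: Midrank |d_i| (ties get averaged ranks).
ranks: |3|->4, |3|->4, |4|->6.5, |8|->10, |2|->1.5, |4|->6.5, |2|->1.5, |5|->8, |3|->4, |7|->9
Step 3: Attach original signs; sum ranks with positive sign and with negative sign.
W+ = 4 + 6.5 + 10 + 6.5 + 8 + 4 + 9 = 48
W- = 4 + 1.5 + 1.5 = 7
(Check: W+ + W- = 55 should equal n(n+1)/2 = 55.)
Step 4: Test statistic W = min(W+, W-) = 7.
Step 5: Ties in |d|, so use the tie-corrected normal approximation.
        E[W] = n(n+1)/4 = 10*11/4 = 27.5.
        Tie groups: |d|=2 (t=2), |d|=3 (t=3), |d|=4 (t=2); sum(t^3 - t) = 36.
        Var[W] = n(n+1)(2n+1)/24 - sum(t^3-t)/48 = 2310/24 - 36/48 = 95.5.
        z = (W - E[W]) / sqrt(Var[W]) = (7 - 27.5) / 9.7724 = -2.0977.
        Two-sided p = 2*Phi(z) = 0.035928.
Step 6: alpha = 0.05. reject H0.

W+ = 48, W- = 7, W = min = 7, p = 0.035928, reject H0.


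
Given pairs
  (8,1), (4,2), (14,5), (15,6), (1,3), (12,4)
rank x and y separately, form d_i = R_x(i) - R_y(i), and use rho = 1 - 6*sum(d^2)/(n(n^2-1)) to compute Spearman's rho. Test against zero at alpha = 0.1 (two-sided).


Step 1: Rank x and y separately (midranks; no ties here).
rank(x): 8->3, 4->2, 14->5, 15->6, 1->1, 12->4
rank(y): 1->1, 2->2, 5->5, 6->6, 3->3, 4->4
Step 2: d_i = R_x(i) - R_y(i); compute d_i^2.
  (3-1)^2=4, (2-2)^2=0, (5-5)^2=0, (6-6)^2=0, (1-3)^2=4, (4-4)^2=0
sum(d^2) = 8.
Step 3: rho = 1 - 6*8 / (6*(6^2 - 1)) = 1 - 48/210 = 0.771429.
Step 4: Under H0, t = rho * sqrt((n-2)/(1-rho^2)) = 2.4247 ~ t(4).
Step 5: Two-sided p-value from the t-distribution with 4 df = 0.072397.
Step 6: alpha = 0.1. reject H0.

rho = 0.7714, p = 0.072397, reject H0 at alpha = 0.1.


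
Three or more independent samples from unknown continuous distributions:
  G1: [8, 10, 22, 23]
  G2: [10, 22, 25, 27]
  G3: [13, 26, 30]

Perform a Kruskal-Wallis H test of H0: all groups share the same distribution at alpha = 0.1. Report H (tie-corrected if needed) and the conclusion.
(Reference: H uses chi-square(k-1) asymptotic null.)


Step 1: Combine all N = 11 observations and assign midranks.
sorted (value, group, rank): (8,G1,1), (10,G1,2.5), (10,G2,2.5), (13,G3,4), (22,G1,5.5), (22,G2,5.5), (23,G1,7), (25,G2,8), (26,G3,9), (27,G2,10), (30,G3,11)
Step 2: Sum ranks within each group.
R_1 = 16 (n_1 = 4)
R_2 = 26 (n_2 = 4)
R_3 = 24 (n_3 = 3)
Step 3: H = 12/(N(N+1)) * sum(R_i^2/n_i) - 3(N+1)
     = 12/(11*12) * (16^2/4 + 26^2/4 + 24^2/3) - 3*12
     = 0.090909 * 425 - 36
     = 2.636364.
Step 4: Ties present; correction factor C = 1 - 12/(11^3 - 11) = 0.990909. Corrected H = 2.636364 / 0.990909 = 2.660550.
Step 5: Under H0, H ~ chi^2(2); p-value = 0.264404.
Step 6: alpha = 0.1. fail to reject H0.

H = 2.6606, df = 2, p = 0.264404, fail to reject H0.


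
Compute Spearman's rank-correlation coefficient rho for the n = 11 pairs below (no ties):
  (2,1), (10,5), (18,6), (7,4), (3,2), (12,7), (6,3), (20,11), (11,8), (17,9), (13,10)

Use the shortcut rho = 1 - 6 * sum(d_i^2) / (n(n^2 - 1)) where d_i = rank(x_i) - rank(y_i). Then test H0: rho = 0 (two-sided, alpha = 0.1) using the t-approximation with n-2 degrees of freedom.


Step 1: Rank x and y separately (midranks; no ties here).
rank(x): 2->1, 10->5, 18->10, 7->4, 3->2, 12->7, 6->3, 20->11, 11->6, 17->9, 13->8
rank(y): 1->1, 5->5, 6->6, 4->4, 2->2, 7->7, 3->3, 11->11, 8->8, 9->9, 10->10
Step 2: d_i = R_x(i) - R_y(i); compute d_i^2.
  (1-1)^2=0, (5-5)^2=0, (10-6)^2=16, (4-4)^2=0, (2-2)^2=0, (7-7)^2=0, (3-3)^2=0, (11-11)^2=0, (6-8)^2=4, (9-9)^2=0, (8-10)^2=4
sum(d^2) = 24.
Step 3: rho = 1 - 6*24 / (11*(11^2 - 1)) = 1 - 144/1320 = 0.890909.
Step 4: Under H0, t = rho * sqrt((n-2)/(1-rho^2)) = 5.8847 ~ t(9).
Step 5: Two-sided p-value from the t-distribution with 9 df = 0.000233.
Step 6: alpha = 0.1. reject H0.

rho = 0.8909, p = 0.000233, reject H0 at alpha = 0.1.


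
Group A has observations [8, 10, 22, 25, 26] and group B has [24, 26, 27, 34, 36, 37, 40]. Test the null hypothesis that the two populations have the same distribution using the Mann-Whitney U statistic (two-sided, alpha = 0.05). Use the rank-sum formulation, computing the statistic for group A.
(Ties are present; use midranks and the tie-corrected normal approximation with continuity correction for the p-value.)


Step 1: Combine and sort all 12 observations; assign midranks.
sorted (value, group): (8,X), (10,X), (22,X), (24,Y), (25,X), (26,X), (26,Y), (27,Y), (34,Y), (36,Y), (37,Y), (40,Y)
ranks: 8->1, 10->2, 22->3, 24->4, 25->5, 26->6.5, 26->6.5, 27->8, 34->9, 36->10, 37->11, 40->12
Step 2: Rank sum for X: R1 = 1 + 2 + 3 + 5 + 6.5 = 17.5.
Step 3: U_X = R1 - n1(n1+1)/2 = 17.5 - 5*6/2 = 17.5 - 15 = 2.5.
       U_Y = n1*n2 - U_X = 35 - 2.5 = 32.5.
Step 4: Ties are present, so use the tie-corrected normal approximation (with continuity correction) for the p-value.
Step 5: p-value = 0.018328; compare to alpha = 0.05. reject H0.

U_X = 2.5, p = 0.018328, reject H0 at alpha = 0.05.


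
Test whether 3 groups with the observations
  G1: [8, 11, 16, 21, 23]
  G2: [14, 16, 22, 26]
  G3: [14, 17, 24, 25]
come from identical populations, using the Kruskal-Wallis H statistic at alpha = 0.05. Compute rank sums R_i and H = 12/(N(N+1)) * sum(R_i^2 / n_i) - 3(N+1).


Step 1: Combine all N = 13 observations and assign midranks.
sorted (value, group, rank): (8,G1,1), (11,G1,2), (14,G2,3.5), (14,G3,3.5), (16,G1,5.5), (16,G2,5.5), (17,G3,7), (21,G1,8), (22,G2,9), (23,G1,10), (24,G3,11), (25,G3,12), (26,G2,13)
Step 2: Sum ranks within each group.
R_1 = 26.5 (n_1 = 5)
R_2 = 31 (n_2 = 4)
R_3 = 33.5 (n_3 = 4)
Step 3: H = 12/(N(N+1)) * sum(R_i^2/n_i) - 3(N+1)
     = 12/(13*14) * (26.5^2/5 + 31^2/4 + 33.5^2/4) - 3*14
     = 0.065934 * 661.263 - 42
     = 1.599725.
Step 4: Ties present; correction factor C = 1 - 12/(13^3 - 13) = 0.994505. Corrected H = 1.599725 / 0.994505 = 1.608564.
Step 5: Under H0, H ~ chi^2(2); p-value = 0.447409.
Step 6: alpha = 0.05. fail to reject H0.

H = 1.6086, df = 2, p = 0.447409, fail to reject H0.


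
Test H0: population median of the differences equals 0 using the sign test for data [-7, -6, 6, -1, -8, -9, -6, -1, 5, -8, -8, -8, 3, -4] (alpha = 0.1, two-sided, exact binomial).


Step 1: Discard zero differences. Original n = 14; n_eff = number of nonzero differences = 14.
Nonzero differences (with sign): -7, -6, +6, -1, -8, -9, -6, -1, +5, -8, -8, -8, +3, -4
Step 2: Count signs: positive = 3, negative = 11.
Step 3: Under H0: P(positive) = 0.5, so the number of positives S ~ Bin(14, 0.5).
Step 4: Two-sided exact p-value = sum of Bin(14,0.5) probabilities at or below the observed probability = 0.057373.
Step 5: alpha = 0.1. reject H0.

n_eff = 14, pos = 3, neg = 11, p = 0.057373, reject H0.


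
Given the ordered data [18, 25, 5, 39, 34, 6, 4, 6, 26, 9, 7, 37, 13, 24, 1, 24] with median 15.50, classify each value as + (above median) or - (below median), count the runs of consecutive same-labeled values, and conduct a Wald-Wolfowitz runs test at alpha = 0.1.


Step 1: Compute median = 15.50; label A = above, B = below.
Labels in order: AABAABBBABBABABA  (n_A = 8, n_B = 8)
Step 2: Count runs R = 11.
Step 3: Under H0 (random ordering), E[R] = 2*n_A*n_B/(n_A+n_B) + 1 = 2*8*8/16 + 1 = 9.0000.
        Var[R] = 2*n_A*n_B*(2*n_A*n_B - n_A - n_B) / ((n_A+n_B)^2 * (n_A+n_B-1)) = 14336/3840 = 3.7333.
        SD[R] = 1.9322.
Step 4: Continuity-corrected z = (R - 0.5 - E[R]) / SD[R] = (11 - 0.5 - 9.0000) / 1.9322 = 0.7763.
Step 5: Two-sided p-value via normal approximation = 2*(1 - Phi(|z|)) = 0.437558.
Step 6: alpha = 0.1. fail to reject H0.

R = 11, z = 0.7763, p = 0.437558, fail to reject H0.


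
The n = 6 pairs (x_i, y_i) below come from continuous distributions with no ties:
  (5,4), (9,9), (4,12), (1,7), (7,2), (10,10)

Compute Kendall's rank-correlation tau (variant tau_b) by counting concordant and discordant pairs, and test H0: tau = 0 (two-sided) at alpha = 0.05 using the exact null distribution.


Step 1: Enumerate the 15 unordered pairs (i,j) with i<j and classify each by sign(x_j-x_i) * sign(y_j-y_i).
  (1,2):dx=+4,dy=+5->C; (1,3):dx=-1,dy=+8->D; (1,4):dx=-4,dy=+3->D; (1,5):dx=+2,dy=-2->D
  (1,6):dx=+5,dy=+6->C; (2,3):dx=-5,dy=+3->D; (2,4):dx=-8,dy=-2->C; (2,5):dx=-2,dy=-7->C
  (2,6):dx=+1,dy=+1->C; (3,4):dx=-3,dy=-5->C; (3,5):dx=+3,dy=-10->D; (3,6):dx=+6,dy=-2->D
  (4,5):dx=+6,dy=-5->D; (4,6):dx=+9,dy=+3->C; (5,6):dx=+3,dy=+8->C
Step 2: C = 8, D = 7, total pairs = 15.
Step 3: tau = (C - D)/(n(n-1)/2) = (8 - 7)/15 = 0.066667.
Step 4: Exact two-sided p-value (enumerate n! = 720 permutations of y under H0): p = 1.000000.
Step 5: alpha = 0.05. fail to reject H0.

tau_b = 0.0667 (C=8, D=7), p = 1.000000, fail to reject H0.


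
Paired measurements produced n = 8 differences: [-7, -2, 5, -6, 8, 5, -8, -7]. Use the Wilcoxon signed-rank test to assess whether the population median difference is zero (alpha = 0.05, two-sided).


Step 1: Drop any zero differences (none here) and take |d_i|.
|d| = [7, 2, 5, 6, 8, 5, 8, 7]
Step 2: Midrank |d_i| (ties get averaged ranks).
ranks: |7|->5.5, |2|->1, |5|->2.5, |6|->4, |8|->7.5, |5|->2.5, |8|->7.5, |7|->5.5
Step 3: Attach original signs; sum ranks with positive sign and with negative sign.
W+ = 2.5 + 7.5 + 2.5 = 12.5
W- = 5.5 + 1 + 4 + 7.5 + 5.5 = 23.5
(Check: W+ + W- = 36 should equal n(n+1)/2 = 36.)
Step 4: Test statistic W = min(W+, W-) = 12.5.
Step 5: Ties in |d|, so use the tie-corrected normal approximation.
        E[W] = n(n+1)/4 = 8*9/4 = 18.
        Tie groups: |d|=5 (t=2), |d|=7 (t=2), |d|=8 (t=2); sum(t^3 - t) = 18.
        Var[W] = n(n+1)(2n+1)/24 - sum(t^3-t)/48 = 1224/24 - 18/48 = 50.625.
        z = (W - E[W]) / sqrt(Var[W]) = (12.5 - 18) / 7.1151 = -0.7730.
        Two-sided p = 2*Phi(z) = 0.439522.
Step 6: alpha = 0.05. fail to reject H0.

W+ = 12.5, W- = 23.5, W = min = 12.5, p = 0.439522, fail to reject H0.


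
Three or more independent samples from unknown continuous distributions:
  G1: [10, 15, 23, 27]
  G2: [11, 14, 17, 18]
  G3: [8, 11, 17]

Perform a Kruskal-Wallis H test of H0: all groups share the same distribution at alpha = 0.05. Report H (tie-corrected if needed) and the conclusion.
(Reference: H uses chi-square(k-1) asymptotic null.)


Step 1: Combine all N = 11 observations and assign midranks.
sorted (value, group, rank): (8,G3,1), (10,G1,2), (11,G2,3.5), (11,G3,3.5), (14,G2,5), (15,G1,6), (17,G2,7.5), (17,G3,7.5), (18,G2,9), (23,G1,10), (27,G1,11)
Step 2: Sum ranks within each group.
R_1 = 29 (n_1 = 4)
R_2 = 25 (n_2 = 4)
R_3 = 12 (n_3 = 3)
Step 3: H = 12/(N(N+1)) * sum(R_i^2/n_i) - 3(N+1)
     = 12/(11*12) * (29^2/4 + 25^2/4 + 12^2/3) - 3*12
     = 0.090909 * 414.5 - 36
     = 1.681818.
Step 4: Ties present; correction factor C = 1 - 12/(11^3 - 11) = 0.990909. Corrected H = 1.681818 / 0.990909 = 1.697248.
Step 5: Under H0, H ~ chi^2(2); p-value = 0.428004.
Step 6: alpha = 0.05. fail to reject H0.

H = 1.6972, df = 2, p = 0.428004, fail to reject H0.


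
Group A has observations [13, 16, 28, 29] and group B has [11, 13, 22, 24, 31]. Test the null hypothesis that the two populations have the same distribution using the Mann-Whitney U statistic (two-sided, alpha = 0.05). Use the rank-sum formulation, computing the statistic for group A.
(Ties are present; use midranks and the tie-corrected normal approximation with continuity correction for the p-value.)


Step 1: Combine and sort all 9 observations; assign midranks.
sorted (value, group): (11,Y), (13,X), (13,Y), (16,X), (22,Y), (24,Y), (28,X), (29,X), (31,Y)
ranks: 11->1, 13->2.5, 13->2.5, 16->4, 22->5, 24->6, 28->7, 29->8, 31->9
Step 2: Rank sum for X: R1 = 2.5 + 4 + 7 + 8 = 21.5.
Step 3: U_X = R1 - n1(n1+1)/2 = 21.5 - 4*5/2 = 21.5 - 10 = 11.5.
       U_Y = n1*n2 - U_X = 20 - 11.5 = 8.5.
Step 4: Ties are present, so use the tie-corrected normal approximation (with continuity correction) for the p-value.
Step 5: p-value = 0.805701; compare to alpha = 0.05. fail to reject H0.

U_X = 11.5, p = 0.805701, fail to reject H0 at alpha = 0.05.
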